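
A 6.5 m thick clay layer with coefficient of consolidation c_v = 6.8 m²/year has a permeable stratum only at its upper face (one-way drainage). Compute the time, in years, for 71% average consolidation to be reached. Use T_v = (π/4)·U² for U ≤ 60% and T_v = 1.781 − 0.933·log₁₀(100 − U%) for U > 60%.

t ≈ 2.59 years

Drainage path length: H_d = H = 6.5 m (single drainage).
U > 60%: T_v = 1.781 − 0.933·log₁₀(100 − 71) = 0.41658.
t = T_v·H_d²/c_v = 0.41658×6.5²/6.8 = 2.588 years.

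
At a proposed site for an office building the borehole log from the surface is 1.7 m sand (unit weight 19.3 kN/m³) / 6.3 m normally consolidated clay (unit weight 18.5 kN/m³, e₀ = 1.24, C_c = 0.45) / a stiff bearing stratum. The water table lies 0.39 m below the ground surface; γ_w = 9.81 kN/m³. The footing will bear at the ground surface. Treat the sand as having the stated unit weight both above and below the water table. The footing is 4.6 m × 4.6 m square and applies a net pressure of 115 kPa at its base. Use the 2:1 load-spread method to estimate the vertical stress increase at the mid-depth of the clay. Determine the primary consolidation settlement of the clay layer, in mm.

S_c ≈ 250 mm

Mid-depth of clay below the ground surface: z = 1.7 + 6.3/2 = 4.85 m.
Total vertical stress at mid-clay: σ_v = 19.3×1.7 + 18.5×3.15 = 91.085 kPa.
Pore pressure: u = 9.81×(4.85 − 0.39) = 43.753 kPa.
Initial effective stress: σ'_0 = σ_v − u = 91.085 − 43.753 = 47.332 kPa.
Stress increase at mid-clay by the 2:1 spreading method:
Δσ = qBL/((B+z)(L+z)) = 115×4.6×4.6/((4.6+4.85)(4.6+4.85)) = 27.249 kPa
Final effective stress: σ'_f = σ'_0 + Δσ = 47.332 + 27.249 = 74.581 kPa.
Normally consolidated clay, so the full stress increment lies on the virgin compression line:
S_c = C_c·H/(1+e₀)·log₁₀(σ'_f/σ'_0) = 0.45×6.3/(1+1.24)×log₁₀(74.581/47.332)
    = 1.2656 × 0.19747 = 0.2499 m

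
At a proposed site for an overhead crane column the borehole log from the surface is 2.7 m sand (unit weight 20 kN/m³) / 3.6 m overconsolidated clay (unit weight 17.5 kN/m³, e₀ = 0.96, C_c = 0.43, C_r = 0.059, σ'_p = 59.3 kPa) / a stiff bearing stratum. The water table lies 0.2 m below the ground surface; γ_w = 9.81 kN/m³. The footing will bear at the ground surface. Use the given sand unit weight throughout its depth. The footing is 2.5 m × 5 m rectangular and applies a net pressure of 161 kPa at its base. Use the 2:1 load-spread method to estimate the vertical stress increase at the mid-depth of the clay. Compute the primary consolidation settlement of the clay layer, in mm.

S_c ≈ 88.8 mm

Mid-depth of clay below the ground surface: z = 2.7 + 3.6/2 = 4.5 m.
Total vertical stress at mid-clay: σ_v = 20×2.7 + 17.5×1.8 = 85.5 kPa.
Pore pressure: u = 9.81×(4.5 − 0.2) = 42.183 kPa.
Initial effective stress: σ'_0 = σ_v − u = 85.5 − 42.183 = 43.317 kPa.
Stress increase at mid-clay by the 2:1 spreading method:
Δσ = qBL/((B+z)(L+z)) = 161×2.5×5/((2.5+4.5)(5+4.5)) = 30.263 kPa
Final effective stress: σ'_f = 43.317 + 30.263 = 73.58 kPa.
σ'_f = 73.58 > σ'_p = 59.3 kPa, so the stress path crosses the preconsolidation pressure — recompression up to σ'_p, then virgin compression beyond:
S_c = H/(1+e₀)·[C_r·log₁₀(σ'_p/σ'_0) + C_c·log₁₀(σ'_f/σ'_p)]
    = 3.6/1.96 × [0.059×log₁₀(59.3/43.317) + 0.43×log₁₀(73.58/59.3)]
    = 1.8367 × [0.0080474 + 0.040293] = 0.08879 m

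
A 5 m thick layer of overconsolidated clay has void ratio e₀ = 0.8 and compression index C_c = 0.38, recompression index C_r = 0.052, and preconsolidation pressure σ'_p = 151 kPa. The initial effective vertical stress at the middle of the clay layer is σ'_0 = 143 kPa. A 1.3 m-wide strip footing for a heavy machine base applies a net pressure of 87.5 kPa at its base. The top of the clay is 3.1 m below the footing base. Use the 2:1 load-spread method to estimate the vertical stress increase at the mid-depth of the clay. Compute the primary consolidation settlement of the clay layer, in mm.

Mid-depth of clay below the footing base: z = 3.1 + 5/2 = 5.6 m.
Stress increase at mid-clay by the 2:1 spreading method:
Δσ = qB/(B+z) = 87.5×1.3/(1.3+5.6) = 16.486 kPa
Final effective stress: σ'_f = 143 + 16.486 = 159.49 kPa.
σ'_f = 159.49 > σ'_p = 151 kPa, so the stress path crosses the preconsolidation pressure — recompression up to σ'_p, then virgin compression beyond:
S_c = H/(1+e₀)·[C_r·log₁₀(σ'_p/σ'_0) + C_c·log₁₀(σ'_f/σ'_p)]
    = 5/1.8 × [0.052×log₁₀(151/143) + 0.38×log₁₀(159.49/151)]
    = 2.7778 × [0.0012293 + 0.0090275] = 0.02849 m

S_c ≈ 28.5 mm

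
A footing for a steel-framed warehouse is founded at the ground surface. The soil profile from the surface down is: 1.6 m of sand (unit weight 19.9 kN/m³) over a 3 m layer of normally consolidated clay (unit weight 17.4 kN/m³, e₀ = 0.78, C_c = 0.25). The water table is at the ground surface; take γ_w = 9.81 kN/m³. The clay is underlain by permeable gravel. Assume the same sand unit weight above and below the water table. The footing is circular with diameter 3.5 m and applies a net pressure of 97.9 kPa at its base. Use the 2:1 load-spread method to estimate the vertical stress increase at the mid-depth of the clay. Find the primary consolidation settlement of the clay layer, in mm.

S_c ≈ 127 mm

Mid-depth of clay below the ground surface: z = 1.6 + 3/2 = 3.1 m.
Total vertical stress at mid-clay: σ_v = 19.9×1.6 + 17.4×1.5 = 57.94 kPa.
Pore pressure: u = 9.81×(3.1 − 0) = 30.411 kPa.
Initial effective stress: σ'_0 = σ_v − u = 57.94 − 30.411 = 27.529 kPa.
Stress increase at mid-clay by the 2:1 spreading method:
Δσ ≈ qD²/(D+z)² = 97.9×3.5²/(3.5+3.1)² = 27.532 kPa
Final effective stress: σ'_f = σ'_0 + Δσ = 27.529 + 27.532 = 55.061 kPa.
Normally consolidated clay, so the full stress increment lies on the virgin compression line:
S_c = C_c·H/(1+e₀)·log₁₀(σ'_f/σ'_0) = 0.25×3/(1+0.78)×log₁₀(55.061/27.529)
    = 0.42135 × 0.30105 = 0.1268 m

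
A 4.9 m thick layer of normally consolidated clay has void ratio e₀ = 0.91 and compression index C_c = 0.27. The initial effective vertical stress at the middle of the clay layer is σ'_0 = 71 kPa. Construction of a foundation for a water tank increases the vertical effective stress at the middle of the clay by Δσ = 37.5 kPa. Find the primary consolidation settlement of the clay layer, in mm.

Final effective stress: σ'_f = σ'_0 + Δσ = 71 + 37.5 = 108.5 kPa.
Normally consolidated clay, so the full stress increment lies on the virgin compression line:
S_c = C_c·H/(1+e₀)·log₁₀(σ'_f/σ'_0) = 0.27×4.9/(1+0.91)×log₁₀(108.5/71)
    = 0.69267 × 0.18417 = 0.1276 m

S_c ≈ 128 mm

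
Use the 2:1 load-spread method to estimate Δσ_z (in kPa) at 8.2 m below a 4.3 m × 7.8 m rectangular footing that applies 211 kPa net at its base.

By the 2:1 method the load spreads at 1 horizontal : 2 vertical, so at depth z the loaded area has grown by z in each plan dimension:
Δσ = qBL/((B+z)(L+z)) = 211×4.3×7.8/((4.3+8.2)(7.8+8.2)) = 35.385 kPa

Δσ_z ≈ 35.4 kPa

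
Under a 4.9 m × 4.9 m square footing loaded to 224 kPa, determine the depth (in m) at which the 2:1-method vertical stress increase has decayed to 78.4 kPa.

z ≈ 3.38 m

2:1 spreading — at depth z the loaded area has grown by z in each plan dimension:
qB²/(B+z)² = Δσ_z ⇒ z = B(√(q/Δσ_z) − 1) = 4.9×(√(224/78.4) − 1) = 3.383 m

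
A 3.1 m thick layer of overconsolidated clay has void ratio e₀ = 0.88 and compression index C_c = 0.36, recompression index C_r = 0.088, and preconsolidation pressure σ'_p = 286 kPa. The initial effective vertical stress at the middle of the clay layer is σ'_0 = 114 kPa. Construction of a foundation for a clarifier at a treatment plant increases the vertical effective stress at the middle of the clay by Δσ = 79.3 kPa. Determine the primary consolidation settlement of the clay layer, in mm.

S_c ≈ 33.3 mm

Final effective stress: σ'_f = 114 + 79.3 = 193.3 kPa.
σ'_f = 193.3 ≤ σ'_p = 286 kPa, so the clay remains overconsolidated and only the recompression index applies:
S_c = C_r·H/(1+e₀)·log₁₀(σ'_f/σ'_0) = 0.088×3.1/1.88×log₁₀(193.3/114)
    = 0.1451 × 0.22933 = 0.03328 m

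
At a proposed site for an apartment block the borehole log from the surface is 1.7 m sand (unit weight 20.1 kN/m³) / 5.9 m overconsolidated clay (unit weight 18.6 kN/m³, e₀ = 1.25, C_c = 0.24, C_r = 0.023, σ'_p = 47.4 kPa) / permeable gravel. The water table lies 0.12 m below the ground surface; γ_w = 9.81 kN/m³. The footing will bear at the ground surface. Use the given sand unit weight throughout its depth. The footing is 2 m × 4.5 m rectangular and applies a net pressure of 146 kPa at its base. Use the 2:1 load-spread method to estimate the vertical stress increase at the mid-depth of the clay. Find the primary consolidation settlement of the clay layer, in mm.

Mid-depth of clay below the ground surface: z = 1.7 + 5.9/2 = 4.65 m.
Total vertical stress at mid-clay: σ_v = 20.1×1.7 + 18.6×2.95 = 89.04 kPa.
Pore pressure: u = 9.81×(4.65 − 0.12) = 44.439 kPa.
Initial effective stress: σ'_0 = σ_v − u = 89.04 − 44.439 = 44.601 kPa.
Stress increase at mid-clay by the 2:1 spreading method:
Δσ = qBL/((B+z)(L+z)) = 146×2×4.5/((2+4.65)(4.5+4.65)) = 21.595 kPa
Final effective stress: σ'_f = 44.601 + 21.595 = 66.196 kPa.
σ'_f = 66.196 > σ'_p = 47.4 kPa, so the stress path crosses the preconsolidation pressure — recompression up to σ'_p, then virgin compression beyond:
S_c = H/(1+e₀)·[C_r·log₁₀(σ'_p/σ'_0) + C_c·log₁₀(σ'_f/σ'_p)]
    = 5.9/2.25 × [0.023×log₁₀(47.4/44.601) + 0.24×log₁₀(66.196/47.4)]
    = 2.6222 × [0.00060798 + 0.034813] = 0.09288 m

S_c ≈ 92.9 mm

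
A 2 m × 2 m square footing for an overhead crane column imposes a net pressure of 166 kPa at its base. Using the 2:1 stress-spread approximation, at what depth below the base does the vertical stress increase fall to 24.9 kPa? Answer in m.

z ≈ 3.16 m

2:1 spreading — at depth z the loaded area has grown by z in each plan dimension:
qB²/(B+z)² = Δσ_z ⇒ z = B(√(q/Δσ_z) − 1) = 2×(√(166/24.9) − 1) = 3.164 m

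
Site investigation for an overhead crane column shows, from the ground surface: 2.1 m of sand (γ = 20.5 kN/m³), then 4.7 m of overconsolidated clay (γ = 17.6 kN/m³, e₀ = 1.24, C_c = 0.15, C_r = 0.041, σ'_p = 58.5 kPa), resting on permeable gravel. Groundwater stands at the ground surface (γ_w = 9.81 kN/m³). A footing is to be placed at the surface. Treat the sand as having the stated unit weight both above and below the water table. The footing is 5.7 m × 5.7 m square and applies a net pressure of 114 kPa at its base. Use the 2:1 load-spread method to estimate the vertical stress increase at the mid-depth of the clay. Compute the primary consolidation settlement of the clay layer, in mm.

Mid-depth of clay below the ground surface: z = 2.1 + 4.7/2 = 4.45 m.
Total vertical stress at mid-clay: σ_v = 20.5×2.1 + 17.6×2.35 = 84.41 kPa.
Pore pressure: u = 9.81×(4.45 − 0) = 43.655 kPa.
Initial effective stress: σ'_0 = σ_v − u = 84.41 − 43.655 = 40.755 kPa.
Stress increase at mid-clay by the 2:1 spreading method:
Δσ = qBL/((B+z)(L+z)) = 114×5.7×5.7/((5.7+4.45)(5.7+4.45)) = 35.952 kPa
Final effective stress: σ'_f = 40.755 + 35.952 = 76.707 kPa.
σ'_f = 76.707 > σ'_p = 58.5 kPa, so the stress path crosses the preconsolidation pressure — recompression up to σ'_p, then virgin compression beyond:
S_c = H/(1+e₀)·[C_r·log₁₀(σ'_p/σ'_0) + C_c·log₁₀(σ'_f/σ'_p)]
    = 4.7/2.24 × [0.041×log₁₀(58.5/40.755) + 0.15×log₁₀(76.707/58.5)]
    = 2.0982 × [0.006436 + 0.017652] = 0.05054 m

S_c ≈ 50.5 mm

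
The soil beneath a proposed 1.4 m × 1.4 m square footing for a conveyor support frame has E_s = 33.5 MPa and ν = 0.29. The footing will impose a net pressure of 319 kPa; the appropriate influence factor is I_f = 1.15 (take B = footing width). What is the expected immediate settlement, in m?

S_e ≈ 0.014 m

Immediate (elastic) settlement: S_e = q·B·(1−ν²)/E_s · I_f.
E_s = 33.5 MPa = 33500 kPa.
S_e = 319 × 1.4 × (1 − 0.29²) / 33500 × 1.15
    = 319 × 1.4 × 0.9159 / 33500 × 1.15
    = 0.01404 m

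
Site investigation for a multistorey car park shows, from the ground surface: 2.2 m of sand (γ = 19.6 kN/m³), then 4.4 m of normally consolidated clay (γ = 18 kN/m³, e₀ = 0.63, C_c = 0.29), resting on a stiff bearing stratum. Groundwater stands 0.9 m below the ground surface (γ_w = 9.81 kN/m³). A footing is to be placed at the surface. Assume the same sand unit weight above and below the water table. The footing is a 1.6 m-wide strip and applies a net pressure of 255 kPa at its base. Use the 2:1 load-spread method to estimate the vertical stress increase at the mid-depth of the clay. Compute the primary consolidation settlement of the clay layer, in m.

S_c ≈ 0.298 m

Mid-depth of clay below the ground surface: z = 2.2 + 4.4/2 = 4.4 m.
Total vertical stress at mid-clay: σ_v = 19.6×2.2 + 18×2.2 = 82.72 kPa.
Pore pressure: u = 9.81×(4.4 − 0.9) = 34.335 kPa.
Initial effective stress: σ'_0 = σ_v − u = 82.72 − 34.335 = 48.385 kPa.
Stress increase at mid-clay by the 2:1 spreading method:
Δσ = qB/(B+z) = 255×1.6/(1.6+4.4) = 68 kPa
Final effective stress: σ'_f = σ'_0 + Δσ = 48.385 + 68 = 116.38 kPa.
Normally consolidated clay, so the full stress increment lies on the virgin compression line:
S_c = C_c·H/(1+e₀)·log₁₀(σ'_f/σ'_0) = 0.29×4.4/(1+0.63)×log₁₀(116.38/48.385)
    = 0.78282 × 0.38117 = 0.2984 m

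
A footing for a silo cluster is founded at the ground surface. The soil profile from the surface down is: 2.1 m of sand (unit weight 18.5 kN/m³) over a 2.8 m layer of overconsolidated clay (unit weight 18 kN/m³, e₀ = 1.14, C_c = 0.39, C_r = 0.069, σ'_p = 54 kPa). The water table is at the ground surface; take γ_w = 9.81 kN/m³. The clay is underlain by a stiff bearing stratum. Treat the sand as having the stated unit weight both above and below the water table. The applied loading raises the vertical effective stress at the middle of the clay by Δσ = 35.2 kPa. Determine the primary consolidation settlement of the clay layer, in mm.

S_c ≈ 64.2 mm

Mid-depth of clay below the ground surface: z = 2.1 + 2.8/2 = 3.5 m.
Total vertical stress at mid-clay: σ_v = 18.5×2.1 + 18×1.4 = 64.05 kPa.
Pore pressure: u = 9.81×(3.5 − 0) = 34.335 kPa.
Initial effective stress: σ'_0 = σ_v − u = 64.05 − 34.335 = 29.715 kPa.
Final effective stress: σ'_f = 29.715 + 35.2 = 64.915 kPa.
σ'_f = 64.915 > σ'_p = 54 kPa, so the stress path crosses the preconsolidation pressure — recompression up to σ'_p, then virgin compression beyond:
S_c = H/(1+e₀)·[C_r·log₁₀(σ'_p/σ'_0) + C_c·log₁₀(σ'_f/σ'_p)]
    = 2.8/2.14 × [0.069×log₁₀(54/29.715) + 0.39×log₁₀(64.915/54)]
    = 1.3084 × [0.0179 + 0.031181] = 0.06422 m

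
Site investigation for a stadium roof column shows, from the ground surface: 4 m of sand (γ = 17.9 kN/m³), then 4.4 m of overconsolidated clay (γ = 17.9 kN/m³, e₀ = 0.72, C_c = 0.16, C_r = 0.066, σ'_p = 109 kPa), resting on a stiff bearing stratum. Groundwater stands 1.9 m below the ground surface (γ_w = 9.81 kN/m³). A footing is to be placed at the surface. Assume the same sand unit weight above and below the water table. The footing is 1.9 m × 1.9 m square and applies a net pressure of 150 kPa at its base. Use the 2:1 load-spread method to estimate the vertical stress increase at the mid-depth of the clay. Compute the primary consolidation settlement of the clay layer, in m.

Mid-depth of clay below the ground surface: z = 4 + 4.4/2 = 6.2 m.
Total vertical stress at mid-clay: σ_v = 17.9×4 + 17.9×2.2 = 110.98 kPa.
Pore pressure: u = 9.81×(6.2 − 1.9) = 42.183 kPa.
Initial effective stress: σ'_0 = σ_v − u = 110.98 − 42.183 = 68.797 kPa.
Stress increase at mid-clay by the 2:1 spreading method:
Δσ = qBL/((B+z)(L+z)) = 150×1.9×1.9/((1.9+6.2)(1.9+6.2)) = 8.2533 kPa
Final effective stress: σ'_f = 68.797 + 8.2533 = 77.05 kPa.
σ'_f = 77.05 ≤ σ'_p = 109 kPa, so the clay remains overconsolidated and only the recompression index applies:
S_c = C_r·H/(1+e₀)·log₁₀(σ'_f/σ'_0) = 0.066×4.4/1.72×log₁₀(77.05/68.797)
    = 0.16883 × 0.049203 = 0.008307 m

S_c ≈ 0.00831 m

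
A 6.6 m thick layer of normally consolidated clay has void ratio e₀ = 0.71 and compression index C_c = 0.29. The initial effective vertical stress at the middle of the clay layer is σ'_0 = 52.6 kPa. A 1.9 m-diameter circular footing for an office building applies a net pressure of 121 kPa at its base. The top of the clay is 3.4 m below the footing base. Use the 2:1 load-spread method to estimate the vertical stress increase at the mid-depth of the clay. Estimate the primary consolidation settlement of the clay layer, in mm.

S_c ≈ 51.7 mm

Mid-depth of clay below the footing base: z = 3.4 + 6.6/2 = 6.7 m.
Stress increase at mid-clay by the 2:1 spreading method:
Δσ ≈ qD²/(D+z)² = 121×1.9²/(1.9+6.7)² = 5.906 kPa
Final effective stress: σ'_f = σ'_0 + Δσ = 52.6 + 5.906 = 58.506 kPa.
Normally consolidated clay, so the full stress increment lies on the virgin compression line:
S_c = C_c·H/(1+e₀)·log₁₀(σ'_f/σ'_0) = 0.29×6.6/(1+0.71)×log₁₀(58.506/52.6)
    = 1.1193 × 0.046215 = 0.05173 m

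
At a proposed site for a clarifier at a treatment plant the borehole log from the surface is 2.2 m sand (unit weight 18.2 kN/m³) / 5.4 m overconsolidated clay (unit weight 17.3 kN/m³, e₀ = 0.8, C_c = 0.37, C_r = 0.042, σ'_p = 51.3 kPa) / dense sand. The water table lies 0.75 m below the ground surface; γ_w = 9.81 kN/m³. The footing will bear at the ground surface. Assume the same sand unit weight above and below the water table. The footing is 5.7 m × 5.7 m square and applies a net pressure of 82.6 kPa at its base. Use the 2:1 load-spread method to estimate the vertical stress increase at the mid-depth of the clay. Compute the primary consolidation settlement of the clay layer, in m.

S_c ≈ 0.155 m

Mid-depth of clay below the ground surface: z = 2.2 + 5.4/2 = 4.9 m.
Total vertical stress at mid-clay: σ_v = 18.2×2.2 + 17.3×2.7 = 86.75 kPa.
Pore pressure: u = 9.81×(4.9 − 0.75) = 40.712 kPa.
Initial effective stress: σ'_0 = σ_v − u = 86.75 − 40.712 = 46.038 kPa.
Stress increase at mid-clay by the 2:1 spreading method:
Δσ = qBL/((B+z)(L+z)) = 82.6×5.7×5.7/((5.7+4.9)(5.7+4.9)) = 23.885 kPa
Final effective stress: σ'_f = 46.038 + 23.885 = 69.923 kPa.
σ'_f = 69.923 > σ'_p = 51.3 kPa, so the stress path crosses the preconsolidation pressure — recompression up to σ'_p, then virgin compression beyond:
S_c = H/(1+e₀)·[C_r·log₁₀(σ'_p/σ'_0) + C_c·log₁₀(σ'_f/σ'_p)]
    = 5.4/1.8 × [0.042×log₁₀(51.3/46.038) + 0.37×log₁₀(69.923/51.3)]
    = 3 × [0.001974 + 0.049766] = 0.1552 m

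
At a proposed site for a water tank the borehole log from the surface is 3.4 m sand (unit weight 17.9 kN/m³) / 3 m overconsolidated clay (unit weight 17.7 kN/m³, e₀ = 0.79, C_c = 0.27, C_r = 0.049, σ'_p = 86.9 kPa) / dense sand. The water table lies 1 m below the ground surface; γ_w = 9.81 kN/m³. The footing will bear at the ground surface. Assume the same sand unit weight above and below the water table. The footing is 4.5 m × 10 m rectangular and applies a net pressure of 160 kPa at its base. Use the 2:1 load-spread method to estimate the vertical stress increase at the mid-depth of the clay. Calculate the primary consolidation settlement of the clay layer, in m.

Mid-depth of clay below the ground surface: z = 3.4 + 3/2 = 4.9 m.
Total vertical stress at mid-clay: σ_v = 17.9×3.4 + 17.7×1.5 = 87.41 kPa.
Pore pressure: u = 9.81×(4.9 − 1) = 38.259 kPa.
Initial effective stress: σ'_0 = σ_v − u = 87.41 − 38.259 = 49.151 kPa.
Stress increase at mid-clay by the 2:1 spreading method:
Δσ = qBL/((B+z)(L+z)) = 160×4.5×10/((4.5+4.9)(10+4.9)) = 51.407 kPa
Final effective stress: σ'_f = 49.151 + 51.407 = 100.56 kPa.
σ'_f = 100.56 > σ'_p = 86.9 kPa, so the stress path crosses the preconsolidation pressure — recompression up to σ'_p, then virgin compression beyond:
S_c = H/(1+e₀)·[C_r·log₁₀(σ'_p/σ'_0) + C_c·log₁₀(σ'_f/σ'_p)]
    = 3/1.79 × [0.049×log₁₀(86.9/49.151) + 0.27×log₁₀(100.56/86.9)]
    = 1.676 × [0.012127 + 0.017119] = 0.04902 m

S_c ≈ 0.049 m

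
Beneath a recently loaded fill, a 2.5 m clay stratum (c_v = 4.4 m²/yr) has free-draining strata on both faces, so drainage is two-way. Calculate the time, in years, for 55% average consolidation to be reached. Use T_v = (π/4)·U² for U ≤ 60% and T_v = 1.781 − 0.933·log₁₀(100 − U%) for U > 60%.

Drainage path length: H_d = H/2 = 1.25 m (double drainage).
U ≤ 60%: T_v = (π/4)·U² = (π/4)×0.55² = 0.23758.
t = T_v·H_d²/c_v = 0.23758×1.25²/4.4 = 0.08437 years.

t ≈ 0.0844 years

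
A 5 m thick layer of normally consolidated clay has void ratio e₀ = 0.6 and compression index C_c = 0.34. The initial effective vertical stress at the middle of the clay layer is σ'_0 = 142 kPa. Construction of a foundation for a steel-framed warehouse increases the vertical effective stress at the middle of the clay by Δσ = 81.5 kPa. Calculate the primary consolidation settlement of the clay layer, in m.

S_c ≈ 0.209 m

Final effective stress: σ'_f = σ'_0 + Δσ = 142 + 81.5 = 223.5 kPa.
Normally consolidated clay, so the full stress increment lies on the virgin compression line:
S_c = C_c·H/(1+e₀)·log₁₀(σ'_f/σ'_0) = 0.34×5/(1+0.6)×log₁₀(223.5/142)
    = 1.0625 × 0.19699 = 0.2093 m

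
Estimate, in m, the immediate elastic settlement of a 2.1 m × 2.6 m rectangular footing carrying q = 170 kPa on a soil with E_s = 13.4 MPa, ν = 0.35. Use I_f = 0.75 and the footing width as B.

Immediate (elastic) settlement: S_e = q·B·(1−ν²)/E_s · I_f.
E_s = 13.4 MPa = 13400 kPa.
S_e = 170 × 2.1 × (1 − 0.35²) / 13400 × 0.75
    = 170 × 2.1 × 0.8775 / 13400 × 0.75
    = 0.01753 m

S_e ≈ 0.0175 m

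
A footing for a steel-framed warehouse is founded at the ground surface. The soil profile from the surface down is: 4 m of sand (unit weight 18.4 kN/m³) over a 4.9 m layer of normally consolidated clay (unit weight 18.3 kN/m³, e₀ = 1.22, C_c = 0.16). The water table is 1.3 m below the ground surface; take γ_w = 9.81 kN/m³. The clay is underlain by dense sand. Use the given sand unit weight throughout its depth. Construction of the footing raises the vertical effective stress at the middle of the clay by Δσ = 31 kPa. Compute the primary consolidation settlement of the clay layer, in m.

S_c ≈ 0.0577 m

Mid-depth of clay below the ground surface: z = 4 + 4.9/2 = 6.45 m.
Total vertical stress at mid-clay: σ_v = 18.4×4 + 18.3×2.45 = 118.44 kPa.
Pore pressure: u = 9.81×(6.45 − 1.3) = 50.522 kPa.
Initial effective stress: σ'_0 = σ_v − u = 118.44 − 50.522 = 67.918 kPa.
Final effective stress: σ'_f = σ'_0 + Δσ = 67.918 + 31 = 98.918 kPa.
Normally consolidated clay, so the full stress increment lies on the virgin compression line:
S_c = C_c·H/(1+e₀)·log₁₀(σ'_f/σ'_0) = 0.16×4.9/(1+1.22)×log₁₀(98.918/67.918)
    = 0.35315 × 0.16329 = 0.05767 m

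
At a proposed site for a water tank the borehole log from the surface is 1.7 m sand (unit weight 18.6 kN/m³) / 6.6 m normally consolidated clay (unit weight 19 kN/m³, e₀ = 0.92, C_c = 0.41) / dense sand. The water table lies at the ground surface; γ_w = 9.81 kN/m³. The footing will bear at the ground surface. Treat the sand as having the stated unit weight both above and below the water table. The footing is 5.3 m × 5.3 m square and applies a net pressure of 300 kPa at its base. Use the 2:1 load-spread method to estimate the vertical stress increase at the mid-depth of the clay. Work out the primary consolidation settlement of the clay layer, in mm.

Mid-depth of clay below the ground surface: z = 1.7 + 6.6/2 = 5 m.
Total vertical stress at mid-clay: σ_v = 18.6×1.7 + 19×3.3 = 94.32 kPa.
Pore pressure: u = 9.81×(5 − 0) = 49.05 kPa.
Initial effective stress: σ'_0 = σ_v − u = 94.32 − 49.05 = 45.27 kPa.
Stress increase at mid-clay by the 2:1 spreading method:
Δσ = qBL/((B+z)(L+z)) = 300×5.3×5.3/((5.3+5)(5.3+5)) = 79.433 kPa
Final effective stress: σ'_f = σ'_0 + Δσ = 45.27 + 79.433 = 124.7 kPa.
Normally consolidated clay, so the full stress increment lies on the virgin compression line:
S_c = C_c·H/(1+e₀)·log₁₀(σ'_f/σ'_0) = 0.41×6.6/(1+0.92)×log₁₀(124.7/45.27)
    = 1.4094 × 0.44006 = 0.6202 m

S_c ≈ 620 mm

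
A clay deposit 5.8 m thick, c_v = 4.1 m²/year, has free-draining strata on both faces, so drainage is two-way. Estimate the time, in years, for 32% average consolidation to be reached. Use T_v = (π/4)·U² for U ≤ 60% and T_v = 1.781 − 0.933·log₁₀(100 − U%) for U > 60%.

t ≈ 0.165 years

Drainage path length: H_d = H/2 = 2.9 m (double drainage).
U ≤ 60%: T_v = (π/4)·U² = (π/4)×0.32² = 0.080425.
t = T_v·H_d²/c_v = 0.080425×2.9²/4.1 = 0.165 years.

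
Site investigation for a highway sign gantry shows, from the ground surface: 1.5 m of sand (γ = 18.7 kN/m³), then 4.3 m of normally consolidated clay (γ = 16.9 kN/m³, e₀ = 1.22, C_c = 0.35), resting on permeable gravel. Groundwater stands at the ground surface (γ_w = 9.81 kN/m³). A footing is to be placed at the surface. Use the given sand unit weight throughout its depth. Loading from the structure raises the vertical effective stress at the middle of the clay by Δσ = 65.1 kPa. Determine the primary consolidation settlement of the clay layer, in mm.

Mid-depth of clay below the ground surface: z = 1.5 + 4.3/2 = 3.65 m.
Total vertical stress at mid-clay: σ_v = 18.7×1.5 + 16.9×2.15 = 64.385 kPa.
Pore pressure: u = 9.81×(3.65 − 0) = 35.806 kPa.
Initial effective stress: σ'_0 = σ_v − u = 64.385 − 35.806 = 28.579 kPa.
Final effective stress: σ'_f = σ'_0 + Δσ = 28.579 + 65.1 = 93.679 kPa.
Normally consolidated clay, so the full stress increment lies on the virgin compression line:
S_c = C_c·H/(1+e₀)·log₁₀(σ'_f/σ'_0) = 0.35×4.3/(1+1.22)×log₁₀(93.679/28.579)
    = 0.67793 × 0.5156 = 0.3495 m

S_c ≈ 350 mm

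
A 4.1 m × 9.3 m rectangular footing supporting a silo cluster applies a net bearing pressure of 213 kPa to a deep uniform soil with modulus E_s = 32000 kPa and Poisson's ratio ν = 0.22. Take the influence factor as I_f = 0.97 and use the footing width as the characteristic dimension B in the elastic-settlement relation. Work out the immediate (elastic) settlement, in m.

Immediate (elastic) settlement: S_e = q·B·(1−ν²)/E_s · I_f.
S_e = 213 × 4.1 × (1 − 0.22²) / 32000 × 0.97
    = 213 × 4.1 × 0.9516 / 32000 × 0.97
    = 0.02519 m

S_e ≈ 0.0252 m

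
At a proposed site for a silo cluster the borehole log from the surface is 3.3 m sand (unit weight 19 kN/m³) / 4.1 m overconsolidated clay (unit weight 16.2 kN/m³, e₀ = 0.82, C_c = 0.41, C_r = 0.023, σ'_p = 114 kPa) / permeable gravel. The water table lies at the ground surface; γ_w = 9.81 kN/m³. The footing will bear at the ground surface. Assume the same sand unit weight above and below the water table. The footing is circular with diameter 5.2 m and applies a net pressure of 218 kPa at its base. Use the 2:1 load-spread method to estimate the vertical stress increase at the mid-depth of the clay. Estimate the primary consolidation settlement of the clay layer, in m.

S_c ≈ 0.0179 m

Mid-depth of clay below the ground surface: z = 3.3 + 4.1/2 = 5.35 m.
Total vertical stress at mid-clay: σ_v = 19×3.3 + 16.2×2.05 = 95.91 kPa.
Pore pressure: u = 9.81×(5.35 − 0) = 52.483 kPa.
Initial effective stress: σ'_0 = σ_v − u = 95.91 − 52.483 = 43.427 kPa.
Stress increase at mid-clay by the 2:1 spreading method:
Δσ ≈ qD²/(D+z)² = 218×5.2²/(5.2+5.35)² = 52.961 kPa
Final effective stress: σ'_f = 43.427 + 52.961 = 96.388 kPa.
σ'_f = 96.388 ≤ σ'_p = 114 kPa, so the clay remains overconsolidated and only the recompression index applies:
S_c = C_r·H/(1+e₀)·log₁₀(σ'_f/σ'_0) = 0.023×4.1/1.82×log₁₀(96.388/43.427)
    = 0.051812 × 0.34626 = 0.01794 m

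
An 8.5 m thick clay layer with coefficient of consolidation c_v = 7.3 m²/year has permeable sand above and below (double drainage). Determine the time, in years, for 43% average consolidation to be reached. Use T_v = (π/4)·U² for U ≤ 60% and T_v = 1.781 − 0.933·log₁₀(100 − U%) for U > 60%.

Drainage path length: H_d = H/2 = 4.25 m (double drainage).
U ≤ 60%: T_v = (π/4)·U² = (π/4)×0.43² = 0.14522.
t = T_v·H_d²/c_v = 0.14522×4.25²/7.3 = 0.3593 years.

t ≈ 0.359 years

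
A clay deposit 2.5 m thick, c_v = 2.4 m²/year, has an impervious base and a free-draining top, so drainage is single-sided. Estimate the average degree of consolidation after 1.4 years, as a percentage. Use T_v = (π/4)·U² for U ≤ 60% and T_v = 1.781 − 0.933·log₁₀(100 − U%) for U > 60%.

Drainage path length: H_d = H = 2.5 m (single drainage).
T_v = c_v·t/H_d² = 2.4×1.4/2.5² = 0.5376.
T_v = 0.5376 corresponds to the U > 60% branch:
U = 1 − 10^((1.781 − T_v)/0.933)/100 = 0.7849

U ≈ 78.5 %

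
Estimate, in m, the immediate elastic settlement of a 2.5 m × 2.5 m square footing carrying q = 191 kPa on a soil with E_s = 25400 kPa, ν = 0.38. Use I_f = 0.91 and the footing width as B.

S_e ≈ 0.0146 m

Immediate (elastic) settlement: S_e = q·B·(1−ν²)/E_s · I_f.
S_e = 191 × 2.5 × (1 − 0.38²) / 25400 × 0.91
    = 191 × 2.5 × 0.8556 / 25400 × 0.91
    = 0.01464 m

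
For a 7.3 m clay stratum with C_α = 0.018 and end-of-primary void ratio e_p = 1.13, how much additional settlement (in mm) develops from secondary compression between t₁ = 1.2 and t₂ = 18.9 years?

S_s ≈ 73.9 mm

Secondary compression: S_s = C_α·H/(1+e_p)·log₁₀(t₂/t₁)
S_s = 0.018×7.3/(1+1.13)×log₁₀(18.9/1.2)
    = 0.06169 × 1.197 = 0.07386 m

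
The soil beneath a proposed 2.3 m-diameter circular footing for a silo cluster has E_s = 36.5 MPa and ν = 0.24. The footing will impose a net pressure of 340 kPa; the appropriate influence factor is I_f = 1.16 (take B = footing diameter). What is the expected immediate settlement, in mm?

Immediate (elastic) settlement: S_e = q·B·(1−ν²)/E_s · I_f.
E_s = 36.5 MPa = 36500 kPa.
S_e = 340 × 2.3 × (1 − 0.24²) / 36500 × 1.16
    = 340 × 2.3 × 0.9424 / 36500 × 1.16
    = 0.02342 m = 23.42 mm

S_e ≈ 23.4 mm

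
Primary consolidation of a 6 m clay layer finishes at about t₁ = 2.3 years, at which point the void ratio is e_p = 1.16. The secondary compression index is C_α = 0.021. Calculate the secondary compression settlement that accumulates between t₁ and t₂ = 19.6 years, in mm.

S_s ≈ 54.3 mm

Secondary compression: S_s = C_α·H/(1+e_p)·log₁₀(t₂/t₁)
S_s = 0.021×6/(1+1.16)×log₁₀(19.6/2.3)
    = 0.05833 × 0.9305 = 0.05428 m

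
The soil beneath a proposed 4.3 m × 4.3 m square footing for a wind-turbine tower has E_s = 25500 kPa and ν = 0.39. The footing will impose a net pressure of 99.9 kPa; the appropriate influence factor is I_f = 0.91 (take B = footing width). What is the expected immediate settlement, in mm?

Immediate (elastic) settlement: S_e = q·B·(1−ν²)/E_s · I_f.
S_e = 99.9 × 4.3 × (1 − 0.39²) / 25500 × 0.91
    = 99.9 × 4.3 × 0.8479 / 25500 × 0.91
    = 0.013 m = 13 mm

S_e ≈ 13 mm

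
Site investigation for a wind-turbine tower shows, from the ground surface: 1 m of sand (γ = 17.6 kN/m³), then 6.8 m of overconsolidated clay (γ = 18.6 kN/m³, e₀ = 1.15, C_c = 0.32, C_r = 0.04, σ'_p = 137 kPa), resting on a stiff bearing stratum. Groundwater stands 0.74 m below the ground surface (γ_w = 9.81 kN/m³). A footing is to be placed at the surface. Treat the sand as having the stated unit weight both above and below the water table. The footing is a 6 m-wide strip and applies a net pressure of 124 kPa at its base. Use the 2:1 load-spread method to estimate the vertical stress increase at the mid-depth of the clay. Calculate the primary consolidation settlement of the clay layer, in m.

S_c ≈ 0.0523 m

Mid-depth of clay below the ground surface: z = 1 + 6.8/2 = 4.4 m.
Total vertical stress at mid-clay: σ_v = 17.6×1 + 18.6×3.4 = 80.84 kPa.
Pore pressure: u = 9.81×(4.4 − 0.74) = 35.905 kPa.
Initial effective stress: σ'_0 = σ_v − u = 80.84 − 35.905 = 44.935 kPa.
Stress increase at mid-clay by the 2:1 spreading method:
Δσ = qB/(B+z) = 124×6/(6+4.4) = 71.538 kPa
Final effective stress: σ'_f = 44.935 + 71.538 = 116.47 kPa.
σ'_f = 116.47 ≤ σ'_p = 137 kPa, so the clay remains overconsolidated and only the recompression index applies:
S_c = C_r·H/(1+e₀)·log₁₀(σ'_f/σ'_0) = 0.04×6.8/2.15×log₁₀(116.47/44.935)
    = 0.12651 × 0.41363 = 0.05233 m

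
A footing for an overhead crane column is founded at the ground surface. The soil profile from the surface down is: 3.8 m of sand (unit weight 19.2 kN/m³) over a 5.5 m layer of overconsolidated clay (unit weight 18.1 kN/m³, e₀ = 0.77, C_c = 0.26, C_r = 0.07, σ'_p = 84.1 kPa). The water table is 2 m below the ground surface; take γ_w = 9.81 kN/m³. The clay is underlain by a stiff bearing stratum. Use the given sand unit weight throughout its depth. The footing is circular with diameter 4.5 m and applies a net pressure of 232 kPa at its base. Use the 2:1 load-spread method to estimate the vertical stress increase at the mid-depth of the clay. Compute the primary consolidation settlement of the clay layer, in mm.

Mid-depth of clay below the ground surface: z = 3.8 + 5.5/2 = 6.55 m.
Total vertical stress at mid-clay: σ_v = 19.2×3.8 + 18.1×2.75 = 122.73 kPa.
Pore pressure: u = 9.81×(6.55 − 2) = 44.636 kPa.
Initial effective stress: σ'_0 = σ_v − u = 122.73 − 44.636 = 78.094 kPa.
Stress increase at mid-clay by the 2:1 spreading method:
Δσ ≈ qD²/(D+z)² = 232×4.5²/(4.5+6.55)² = 38.476 kPa
Final effective stress: σ'_f = 78.094 + 38.476 = 116.57 kPa.
σ'_f = 116.57 > σ'_p = 84.1 kPa, so the stress path crosses the preconsolidation pressure — recompression up to σ'_p, then virgin compression beyond:
S_c = H/(1+e₀)·[C_r·log₁₀(σ'_p/σ'_0) + C_c·log₁₀(σ'_f/σ'_p)]
    = 5.5/1.77 × [0.07×log₁₀(84.1/78.094) + 0.26×log₁₀(116.57/84.1)]
    = 3.1073 × [0.0022525 + 0.036866] = 0.1216 m

S_c ≈ 122 mm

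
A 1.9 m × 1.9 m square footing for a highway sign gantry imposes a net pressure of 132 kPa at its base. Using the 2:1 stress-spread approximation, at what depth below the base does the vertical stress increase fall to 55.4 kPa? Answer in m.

2:1 spreading — at depth z the loaded area has grown by z in each plan dimension:
qB²/(B+z)² = Δσ_z ⇒ z = B(√(q/Δσ_z) − 1) = 1.9×(√(132/55.4) − 1) = 1.033 m

z ≈ 1.03 m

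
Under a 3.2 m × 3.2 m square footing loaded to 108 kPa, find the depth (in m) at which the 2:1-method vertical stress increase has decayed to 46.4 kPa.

z ≈ 1.68 m

2:1 spreading — at depth z the loaded area has grown by z in each plan dimension:
qB²/(B+z)² = Δσ_z ⇒ z = B(√(q/Δσ_z) − 1) = 3.2×(√(108/46.4) − 1) = 1.682 m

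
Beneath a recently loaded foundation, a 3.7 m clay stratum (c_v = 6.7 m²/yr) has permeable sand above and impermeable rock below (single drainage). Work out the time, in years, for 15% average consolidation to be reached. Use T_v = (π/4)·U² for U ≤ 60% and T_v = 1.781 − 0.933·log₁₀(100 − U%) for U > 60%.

t ≈ 0.0361 years

Drainage path length: H_d = H = 3.7 m (single drainage).
U ≤ 60%: T_v = (π/4)·U² = (π/4)×0.15² = 0.017671.
t = T_v·H_d²/c_v = 0.017671×3.7²/6.7 = 0.03611 years.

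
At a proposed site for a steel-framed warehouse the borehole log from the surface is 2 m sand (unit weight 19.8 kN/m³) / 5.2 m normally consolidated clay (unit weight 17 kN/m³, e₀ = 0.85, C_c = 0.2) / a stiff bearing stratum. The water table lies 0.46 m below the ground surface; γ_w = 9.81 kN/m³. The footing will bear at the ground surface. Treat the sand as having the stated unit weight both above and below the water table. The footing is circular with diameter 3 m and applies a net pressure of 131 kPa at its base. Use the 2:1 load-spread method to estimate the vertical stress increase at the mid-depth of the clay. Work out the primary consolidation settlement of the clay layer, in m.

Mid-depth of clay below the ground surface: z = 2 + 5.2/2 = 4.6 m.
Total vertical stress at mid-clay: σ_v = 19.8×2 + 17×2.6 = 83.8 kPa.
Pore pressure: u = 9.81×(4.6 − 0.46) = 40.613 kPa.
Initial effective stress: σ'_0 = σ_v − u = 83.8 − 40.613 = 43.187 kPa.
Stress increase at mid-clay by the 2:1 spreading method:
Δσ ≈ qD²/(D+z)² = 131×3²/(3+4.6)² = 20.412 kPa
Final effective stress: σ'_f = σ'_0 + Δσ = 43.187 + 20.412 = 63.599 kPa.
Normally consolidated clay, so the full stress increment lies on the virgin compression line:
S_c = C_c·H/(1+e₀)·log₁₀(σ'_f/σ'_0) = 0.2×5.2/(1+0.85)×log₁₀(63.599/43.187)
    = 0.56216 × 0.1681 = 0.0945 m

S_c ≈ 0.0945 m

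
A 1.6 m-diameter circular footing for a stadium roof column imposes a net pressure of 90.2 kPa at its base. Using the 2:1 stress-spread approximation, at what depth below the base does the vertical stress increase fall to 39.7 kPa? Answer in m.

z ≈ 0.812 m

2:1 spreading — at depth z the loaded area has grown by z in each plan dimension:
qD²/(D+z)² = Δσ_z ⇒ z = D(√(q/Δσ_z) − 1) = 1.6×(√(90.2/39.7) − 1) = 0.8117 m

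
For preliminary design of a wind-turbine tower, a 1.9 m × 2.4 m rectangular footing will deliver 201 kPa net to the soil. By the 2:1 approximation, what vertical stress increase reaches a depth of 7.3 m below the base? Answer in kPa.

By the 2:1 method the load spreads at 1 horizontal : 2 vertical, so at depth z the loaded area has grown by z in each plan dimension:
Δσ = qBL/((B+z)(L+z)) = 201×1.9×2.4/((1.9+7.3)(2.4+7.3)) = 10.271 kPa

Δσ_z ≈ 10.3 kPa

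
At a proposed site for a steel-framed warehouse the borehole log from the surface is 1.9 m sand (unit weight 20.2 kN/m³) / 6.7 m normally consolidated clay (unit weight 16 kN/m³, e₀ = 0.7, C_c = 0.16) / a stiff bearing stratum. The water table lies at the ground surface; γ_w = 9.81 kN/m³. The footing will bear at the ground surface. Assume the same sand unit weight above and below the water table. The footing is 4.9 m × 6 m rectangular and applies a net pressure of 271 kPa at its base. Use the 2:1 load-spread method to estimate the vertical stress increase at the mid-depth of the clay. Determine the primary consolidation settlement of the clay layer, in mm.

S_c ≈ 274 mm

Mid-depth of clay below the ground surface: z = 1.9 + 6.7/2 = 5.25 m.
Total vertical stress at mid-clay: σ_v = 20.2×1.9 + 16×3.35 = 91.98 kPa.
Pore pressure: u = 9.81×(5.25 − 0) = 51.503 kPa.
Initial effective stress: σ'_0 = σ_v − u = 91.98 − 51.503 = 40.477 kPa.
Stress increase at mid-clay by the 2:1 spreading method:
Δσ = qBL/((B+z)(L+z)) = 271×4.9×6/((4.9+5.25)(6+5.25)) = 69.775 kPa
Final effective stress: σ'_f = σ'_0 + Δσ = 40.477 + 69.775 = 110.25 kPa.
Normally consolidated clay, so the full stress increment lies on the virgin compression line:
S_c = C_c·H/(1+e₀)·log₁₀(σ'_f/σ'_0) = 0.16×6.7/(1+0.7)×log₁₀(110.25/40.477)
    = 0.63059 × 0.43517 = 0.2744 m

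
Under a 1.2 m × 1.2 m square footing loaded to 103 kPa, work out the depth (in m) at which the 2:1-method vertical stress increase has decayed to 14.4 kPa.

z ≈ 2.01 m

2:1 spreading — at depth z the loaded area has grown by z in each plan dimension:
qB²/(B+z)² = Δσ_z ⇒ z = B(√(q/Δσ_z) − 1) = 1.2×(√(103/14.4) − 1) = 2.009 m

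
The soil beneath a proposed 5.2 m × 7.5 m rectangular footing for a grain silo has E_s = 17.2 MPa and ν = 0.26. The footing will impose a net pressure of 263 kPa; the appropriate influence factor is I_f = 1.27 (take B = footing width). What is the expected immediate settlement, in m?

Immediate (elastic) settlement: S_e = q·B·(1−ν²)/E_s · I_f.
E_s = 17.2 MPa = 17200 kPa.
S_e = 263 × 5.2 × (1 − 0.26²) / 17200 × 1.27
    = 263 × 5.2 × 0.9324 / 17200 × 1.27
    = 0.09415 m

S_e ≈ 0.0942 m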